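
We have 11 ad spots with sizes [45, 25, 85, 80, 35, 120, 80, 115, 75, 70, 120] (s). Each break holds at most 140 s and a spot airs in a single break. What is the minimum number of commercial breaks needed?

8

Total = 120 + 120 + 115 + 85 + 80 + 80 + 75 + 70 + 45 + 35 + 25 = 850 s.
Lower bound: ⌈850/140⌉ = 7 commercial breaks.
A packing using 8 commercial breaks:
  break 1: 120 = 120
  break 2: 120 = 120
  break 3: 115 + 25 = 140
  break 4: 85 + 45 = 130
  break 5: 80 + 35 = 115
  break 6: 80 = 80
  break 7: 75 = 75
  break 8: 70 = 70
No arrangement into 7 commercial breaks stays within capacity, so 8 is optimal.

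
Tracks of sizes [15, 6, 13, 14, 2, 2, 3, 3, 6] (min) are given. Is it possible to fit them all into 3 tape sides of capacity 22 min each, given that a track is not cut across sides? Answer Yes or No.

Yes

A valid assignment using 3 tape sides:
  side 1: 15 + 6 = 21
  side 2: 14 + 6 + 2 = 22
  side 3: 13 + 3 + 3 + 2 = 21
Every load is within 22 min, so 3 tape sides suffice.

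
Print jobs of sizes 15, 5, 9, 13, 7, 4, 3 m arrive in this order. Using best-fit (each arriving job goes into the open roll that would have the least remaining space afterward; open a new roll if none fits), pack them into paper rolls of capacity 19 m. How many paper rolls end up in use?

4

  15 → roll 1 (new)  [load 15/19]
  5 → roll 2 (new)  [load 5/19]
  9 → roll 2  [load 14/19]
  13 → roll 3 (new)  [load 13/19]
  7 → roll 4 (new)  [load 7/19]
  4 → roll 1  [load 19/19]
  3 → roll 2  [load 17/19]
4 paper rolls opened.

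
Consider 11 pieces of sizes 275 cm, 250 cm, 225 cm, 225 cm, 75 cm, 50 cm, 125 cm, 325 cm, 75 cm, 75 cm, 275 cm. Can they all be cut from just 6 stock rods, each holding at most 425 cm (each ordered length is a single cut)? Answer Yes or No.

Yes

A valid assignment using 6 stock rods:
  stock rod 1: 325 + 75 = 400
  stock rod 2: 275 + 125 = 400
  stock rod 3: 275 + 75 + 75 = 425
  stock rod 4: 250 + 50 = 300
  stock rod 5: 225 = 225
  stock rod 6: 225 = 225
Every load is within 425 cm, so 6 stock rods suffice.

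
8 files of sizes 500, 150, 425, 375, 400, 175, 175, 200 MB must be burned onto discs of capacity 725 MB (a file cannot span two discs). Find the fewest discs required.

4

Total = 500 + 425 + 400 + 375 + 200 + 175 + 175 + 150 = 2400 MB.
Lower bound: ⌈2400/725⌉ = 4 discs.
A packing using 4 discs:
  disc 1: 500 + 200 = 700
  disc 2: 425 + 175 = 600
  disc 3: 400 + 175 + 150 = 725
  disc 4: 375 = 375
This matches the lower bound, so 4 is optimal.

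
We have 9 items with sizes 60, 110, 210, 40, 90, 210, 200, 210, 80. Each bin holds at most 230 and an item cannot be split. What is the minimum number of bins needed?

6

Total = 210 + 210 + 210 + 200 + 110 + 90 + 80 + 60 + 40 = 1210.
Lower bound: ⌈1210/230⌉ = 6 bins.
A packing using 6 bins:
  bin 1: 210 = 210
  bin 2: 210 = 210
  bin 3: 210 = 210
  bin 4: 200 = 200
  bin 5: 110 + 90 = 200
  bin 6: 80 + 60 + 40 = 180
This matches the lower bound, so 6 is optimal.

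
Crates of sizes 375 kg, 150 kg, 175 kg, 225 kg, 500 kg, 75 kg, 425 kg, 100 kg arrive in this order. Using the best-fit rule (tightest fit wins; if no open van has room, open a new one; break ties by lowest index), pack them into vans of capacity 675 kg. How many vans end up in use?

4

  375 → van 1 (new)  [load 375/675]
  150 → van 1  [load 525/675]
  175 → van 2 (new)  [load 175/675]
  225 → van 2  [load 400/675]
  500 → van 3 (new)  [load 500/675]
  75 → van 1  [load 600/675]
  425 → van 4 (new)  [load 425/675]
  100 → van 3  [load 600/675]
4 vans opened.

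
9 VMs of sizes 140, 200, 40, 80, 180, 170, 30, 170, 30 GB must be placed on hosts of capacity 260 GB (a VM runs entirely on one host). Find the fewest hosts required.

5

Total = 200 + 180 + 170 + 170 + 140 + 80 + 40 + 30 + 30 = 1040 GB.
Lower bound: ⌈1040/260⌉ = 4 hosts.
Also, 5 VMs each exceed 130 GB, and no two of those can share a host, so at least 5 hosts are needed.
A packing using 5 hosts:
  host 1: 200 + 40 = 240
  host 2: 180 + 80 = 260
  host 3: 170 + 30 + 30 = 230
  host 4: 170 = 170
  host 5: 140 = 140
This matches the lower bound, so 5 is optimal.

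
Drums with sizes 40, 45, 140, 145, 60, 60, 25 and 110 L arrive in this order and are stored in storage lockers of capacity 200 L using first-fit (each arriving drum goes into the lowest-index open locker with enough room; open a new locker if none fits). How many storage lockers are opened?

  40 → locker 1 (new)  [load 40/200]
  45 → locker 1  [load 85/200]
  140 → locker 2 (new)  [load 140/200]
  145 → locker 3 (new)  [load 145/200]
  60 → locker 1  [load 145/200]
  60 → locker 2  [load 200/200]
  25 → locker 1  [load 170/200]
  110 → locker 4 (new)  [load 110/200]
4 storage lockers opened.

4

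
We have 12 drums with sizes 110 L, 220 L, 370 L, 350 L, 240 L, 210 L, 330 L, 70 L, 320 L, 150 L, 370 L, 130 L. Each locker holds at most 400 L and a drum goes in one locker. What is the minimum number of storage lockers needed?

Total = 370 + 370 + 350 + 330 + 320 + 240 + 220 + 210 + 150 + 130 + 110 + 70 = 2870 L.
Lower bound: ⌈2870/400⌉ = 8 storage lockers.
A packing using 8 storage lockers:
  locker 1: 370 = 370
  locker 2: 370 = 370
  locker 3: 350 = 350
  locker 4: 330 + 70 = 400
  locker 5: 320 = 320
  locker 6: 240 + 150 = 390
  locker 7: 220 + 130 = 350
  locker 8: 210 + 110 = 320
This matches the lower bound, so 8 is optimal.

8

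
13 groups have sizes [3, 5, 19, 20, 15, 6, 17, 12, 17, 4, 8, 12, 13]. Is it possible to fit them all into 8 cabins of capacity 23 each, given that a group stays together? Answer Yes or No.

A valid assignment using 8 cabins:
  cabin 1: 20 + 3 = 23
  cabin 2: 19 + 4 = 23
  cabin 3: 17 + 6 = 23
  cabin 4: 17 + 5 = 22
  cabin 5: 15 + 8 = 23
  cabin 6: 13 = 13
  cabin 7: 12 = 12
  cabin 8: 12 = 12
Every load is within 23, so 8 cabins suffice.

Yes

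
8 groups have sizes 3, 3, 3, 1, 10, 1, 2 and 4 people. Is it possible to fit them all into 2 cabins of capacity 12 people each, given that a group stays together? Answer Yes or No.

Total = 27 people; ⌈27/12⌉ = 3.
At least 3 cabins are required, but only 2 are allowed.

No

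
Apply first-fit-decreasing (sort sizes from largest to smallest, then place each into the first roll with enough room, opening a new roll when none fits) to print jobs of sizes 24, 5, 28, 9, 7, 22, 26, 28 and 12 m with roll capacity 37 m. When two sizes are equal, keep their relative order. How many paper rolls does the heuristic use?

Sorted descending: 28, 28, 26, 24, 22, 12, 9, 7, 5.
  28 → roll 1 (new)  [load 28/37]
  28 → roll 2 (new)  [load 28/37]
  26 → roll 3 (new)  [load 26/37]
  24 → roll 4 (new)  [load 24/37]
  22 → roll 5 (new)  [load 22/37]
  12 → roll 4  [load 36/37]
  9 → roll 1  [load 37/37]
  7 → roll 2  [load 35/37]
  5 → roll 3  [load 31/37]
5 paper rolls opened.

5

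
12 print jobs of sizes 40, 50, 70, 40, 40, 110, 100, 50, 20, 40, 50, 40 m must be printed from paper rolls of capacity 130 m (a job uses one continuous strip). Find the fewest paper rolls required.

6

Total = 110 + 100 + 70 + 50 + 50 + 50 + 40 + 40 + 40 + 40 + 40 + 20 = 650 m.
Lower bound: ⌈650/130⌉ = 5 paper rolls.
A packing using 6 paper rolls:
  roll 1: 110 + 20 = 130
  roll 2: 100 = 100
  roll 3: 70 + 50 = 120
  roll 4: 50 + 50 = 100
  roll 5: 40 + 40 + 40 = 120
  roll 6: 40 + 40 = 80
No arrangement into 5 paper rolls stays within capacity, so 6 is optimal.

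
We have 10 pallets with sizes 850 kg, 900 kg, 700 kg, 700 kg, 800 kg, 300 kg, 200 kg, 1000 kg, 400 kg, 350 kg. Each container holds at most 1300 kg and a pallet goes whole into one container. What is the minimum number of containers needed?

6

Total = 1000 + 900 + 850 + 800 + 700 + 700 + 400 + 350 + 300 + 200 = 6200 kg.
Lower bound: ⌈6200/1300⌉ = 5 containers.
Also, 6 pallets each exceed 650 kg, and no two of those can share a container, so at least 6 containers are needed.
A packing using 6 containers:
  container 1: 1000 + 300 = 1300
  container 2: 900 + 400 = 1300
  container 3: 850 + 350 = 1200
  container 4: 800 + 200 = 1000
  container 5: 700 = 700
  container 6: 700 = 700
This matches the lower bound, so 6 is optimal.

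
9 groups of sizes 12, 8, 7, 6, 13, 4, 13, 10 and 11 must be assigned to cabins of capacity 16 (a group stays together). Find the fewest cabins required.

Total = 13 + 13 + 12 + 11 + 10 + 8 + 7 + 6 + 4 = 84.
Lower bound: ⌈84/16⌉ = 6 cabins.
A packing using 6 cabins:
  cabin 1: 13 = 13
  cabin 2: 13 = 13
  cabin 3: 12 + 4 = 16
  cabin 4: 11 = 11
  cabin 5: 10 + 6 = 16
  cabin 6: 8 + 7 = 15
This matches the lower bound, so 6 is optimal.

6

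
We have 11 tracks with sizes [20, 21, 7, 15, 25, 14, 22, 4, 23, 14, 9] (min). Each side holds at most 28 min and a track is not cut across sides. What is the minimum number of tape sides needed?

7

Total = 25 + 23 + 22 + 21 + 20 + 15 + 14 + 14 + 9 + 7 + 4 = 174 min.
Lower bound: ⌈174/28⌉ = 7 tape sides.
A packing using 7 tape sides:
  side 1: 25 = 25
  side 2: 23 + 4 = 27
  side 3: 22 = 22
  side 4: 21 + 7 = 28
  side 5: 20 = 20
  side 6: 15 + 9 = 24
  side 7: 14 + 14 = 28
This matches the lower bound, so 7 is optimal.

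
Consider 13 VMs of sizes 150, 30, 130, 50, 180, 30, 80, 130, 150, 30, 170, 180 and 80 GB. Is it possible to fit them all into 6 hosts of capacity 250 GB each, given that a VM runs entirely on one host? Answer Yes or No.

No

Total = 1390 GB; ⌈1390/250⌉ = 6.
7 VMs each exceed half the capacity and cannot share a host, forcing at least 7 hosts.
At least 7 hosts are required, but only 6 are allowed.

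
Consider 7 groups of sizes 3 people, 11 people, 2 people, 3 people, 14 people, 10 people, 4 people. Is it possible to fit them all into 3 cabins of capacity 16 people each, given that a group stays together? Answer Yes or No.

Yes

A valid assignment using 3 cabins:
  cabin 1: 14 + 2 = 16
  cabin 2: 11 + 4 = 15
  cabin 3: 10 + 3 + 3 = 16
Every load is within 16 people, so 3 cabins suffice.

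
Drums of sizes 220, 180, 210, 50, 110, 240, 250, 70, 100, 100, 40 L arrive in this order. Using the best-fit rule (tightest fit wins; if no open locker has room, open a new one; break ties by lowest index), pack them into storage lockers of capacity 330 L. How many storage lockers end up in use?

6

  220 → locker 1 (new)  [load 220/330]
  180 → locker 2 (new)  [load 180/330]
  210 → locker 3 (new)  [load 210/330]
  50 → locker 1  [load 270/330]
  110 → locker 3  [load 320/330]
  240 → locker 4 (new)  [load 240/330]
  250 → locker 5 (new)  [load 250/330]
  70 → locker 5  [load 320/330]
  100 → locker 2  [load 280/330]
  100 → locker 6 (new)  [load 100/330]
  40 → locker 2  [load 320/330]
6 storage lockers opened.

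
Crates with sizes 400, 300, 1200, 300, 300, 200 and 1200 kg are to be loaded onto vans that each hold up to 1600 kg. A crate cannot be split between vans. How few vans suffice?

Total = 1200 + 1200 + 400 + 300 + 300 + 300 + 200 = 3900 kg.
Lower bound: ⌈3900/1600⌉ = 3 vans.
A packing using 3 vans:
  van 1: 1200 + 400 = 1600
  van 2: 1200 + 300 = 1500
  van 3: 300 + 300 + 200 = 800
This matches the lower bound, so 3 is optimal.

3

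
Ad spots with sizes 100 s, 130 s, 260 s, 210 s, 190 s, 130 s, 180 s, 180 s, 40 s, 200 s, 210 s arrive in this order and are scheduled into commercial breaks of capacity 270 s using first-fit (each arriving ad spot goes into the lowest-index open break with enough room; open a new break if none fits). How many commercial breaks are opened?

9

  100 → break 1 (new)  [load 100/270]
  130 → break 1  [load 230/270]
  260 → break 2 (new)  [load 260/270]
  210 → break 3 (new)  [load 210/270]
  190 → break 4 (new)  [load 190/270]
  130 → break 5 (new)  [load 130/270]
  180 → break 6 (new)  [load 180/270]
  180 → break 7 (new)  [load 180/270]
  40 → break 1  [load 270/270]
  200 → break 8 (new)  [load 200/270]
  210 → break 9 (new)  [load 210/270]
9 commercial breaks opened.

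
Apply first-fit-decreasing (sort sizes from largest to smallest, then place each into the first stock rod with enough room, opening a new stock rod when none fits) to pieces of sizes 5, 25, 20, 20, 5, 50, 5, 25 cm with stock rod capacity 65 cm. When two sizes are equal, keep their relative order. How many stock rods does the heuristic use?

Sorted descending: 50, 25, 25, 20, 20, 5, 5, 5.
  50 → stock rod 1 (new)  [load 50/65]
  25 → stock rod 2 (new)  [load 25/65]
  25 → stock rod 2  [load 50/65]
  20 → stock rod 3 (new)  [load 20/65]
  20 → stock rod 3  [load 40/65]
  5 → stock rod 1  [load 55/65]
  5 → stock rod 1  [load 60/65]
  5 → stock rod 1  [load 65/65]
3 stock rods opened.

3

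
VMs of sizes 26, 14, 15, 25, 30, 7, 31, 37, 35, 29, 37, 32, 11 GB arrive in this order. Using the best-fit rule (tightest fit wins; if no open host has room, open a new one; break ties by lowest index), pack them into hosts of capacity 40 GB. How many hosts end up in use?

  26 → host 1 (new)  [load 26/40]
  14 → host 1  [load 40/40]
  15 → host 2 (new)  [load 15/40]
  25 → host 2  [load 40/40]
  30 → host 3 (new)  [load 30/40]
  7 → host 3  [load 37/40]
  31 → host 4 (new)  [load 31/40]
  37 → host 5 (new)  [load 37/40]
  35 → host 6 (new)  [load 35/40]
  29 → host 7 (new)  [load 29/40]
  37 → host 8 (new)  [load 37/40]
  32 → host 9 (new)  [load 32/40]
  11 → host 7  [load 40/40]
9 hosts opened.

9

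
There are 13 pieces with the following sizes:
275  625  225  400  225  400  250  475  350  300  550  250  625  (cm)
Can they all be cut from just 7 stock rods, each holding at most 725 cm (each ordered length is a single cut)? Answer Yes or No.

No

Total = 4950 cm; ⌈4950/725⌉ = 7.
The bound of 7 does not rule out 7, but exhaustive search shows no assignment into 7 stock rods of capacity 725 cm exists — the minimum is 8.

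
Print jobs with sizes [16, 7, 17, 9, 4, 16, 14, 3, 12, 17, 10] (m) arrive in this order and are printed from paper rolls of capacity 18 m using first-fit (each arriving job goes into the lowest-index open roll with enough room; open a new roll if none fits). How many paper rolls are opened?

8

  16 → roll 1 (new)  [load 16/18]
  7 → roll 2 (new)  [load 7/18]
  17 → roll 3 (new)  [load 17/18]
  9 → roll 2  [load 16/18]
  4 → roll 4 (new)  [load 4/18]
  16 → roll 5 (new)  [load 16/18]
  14 → roll 4  [load 18/18]
  3 → roll 6 (new)  [load 3/18]
  12 → roll 6  [load 15/18]
  17 → roll 7 (new)  [load 17/18]
  10 → roll 8 (new)  [load 10/18]
8 paper rolls opened.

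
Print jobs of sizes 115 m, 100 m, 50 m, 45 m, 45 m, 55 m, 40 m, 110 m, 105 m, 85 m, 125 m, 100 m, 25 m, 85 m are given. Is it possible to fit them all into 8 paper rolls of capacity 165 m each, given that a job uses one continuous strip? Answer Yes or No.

Yes

A valid assignment using 8 paper rolls:
  roll 1: 125 + 40 = 165
  roll 2: 115 + 50 = 165
  roll 3: 110 + 55 = 165
  roll 4: 105 + 45 = 150
  roll 5: 100 + 45 = 145
  roll 6: 100 + 25 = 125
  roll 7: 85 = 85
  roll 8: 85 = 85
Every load is within 165 m, so 8 paper rolls suffice.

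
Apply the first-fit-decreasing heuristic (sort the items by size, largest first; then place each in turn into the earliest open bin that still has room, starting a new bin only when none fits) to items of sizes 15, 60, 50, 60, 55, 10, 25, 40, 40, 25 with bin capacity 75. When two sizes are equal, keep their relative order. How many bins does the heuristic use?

6

Sorted descending: 60, 60, 55, 50, 40, 40, 25, 25, 15, 10.
  60 → bin 1 (new)  [load 60/75]
  60 → bin 2 (new)  [load 60/75]
  55 → bin 3 (new)  [load 55/75]
  50 → bin 4 (new)  [load 50/75]
  40 → bin 5 (new)  [load 40/75]
  40 → bin 6 (new)  [load 40/75]
  25 → bin 4  [load 75/75]
  25 → bin 5  [load 65/75]
  15 → bin 1  [load 75/75]
  10 → bin 2  [load 70/75]
6 bins opened.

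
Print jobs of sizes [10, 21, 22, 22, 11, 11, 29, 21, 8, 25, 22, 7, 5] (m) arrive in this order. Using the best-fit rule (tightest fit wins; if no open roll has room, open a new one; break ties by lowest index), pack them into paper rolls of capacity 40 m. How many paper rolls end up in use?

7

  10 → roll 1 (new)  [load 10/40]
  21 → roll 1  [load 31/40]
  22 → roll 2 (new)  [load 22/40]
  22 → roll 3 (new)  [load 22/40]
  11 → roll 2  [load 33/40]
  11 → roll 3  [load 33/40]
  29 → roll 4 (new)  [load 29/40]
  21 → roll 5 (new)  [load 21/40]
  8 → roll 1  [load 39/40]
  25 → roll 6 (new)  [load 25/40]
  22 → roll 7 (new)  [load 22/40]
  7 → roll 2  [load 40/40]
  5 → roll 3  [load 38/40]
7 paper rolls opened.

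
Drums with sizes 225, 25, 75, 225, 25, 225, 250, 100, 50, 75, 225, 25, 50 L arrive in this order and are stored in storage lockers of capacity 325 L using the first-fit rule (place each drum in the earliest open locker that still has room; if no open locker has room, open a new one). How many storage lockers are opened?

  225 → locker 1 (new)  [load 225/325]
  25 → locker 1  [load 250/325]
  75 → locker 1  [load 325/325]
  225 → locker 2 (new)  [load 225/325]
  25 → locker 2  [load 250/325]
  225 → locker 3 (new)  [load 225/325]
  250 → locker 4 (new)  [load 250/325]
  100 → locker 3  [load 325/325]
  50 → locker 2  [load 300/325]
  75 → locker 4  [load 325/325]
  225 → locker 5 (new)  [load 225/325]
  25 → locker 2  [load 325/325]
  50 → locker 5  [load 275/325]
5 storage lockers opened.

5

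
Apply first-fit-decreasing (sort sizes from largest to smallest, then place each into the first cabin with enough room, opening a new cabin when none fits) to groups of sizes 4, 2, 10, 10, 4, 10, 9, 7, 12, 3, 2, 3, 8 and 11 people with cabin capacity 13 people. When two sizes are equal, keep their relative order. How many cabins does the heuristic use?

Sorted descending: 12, 11, 10, 10, 10, 9, 8, 7, 4, 4, 3, 3, 2, 2.
  12 → cabin 1 (new)  [load 12/13]
  11 → cabin 2 (new)  [load 11/13]
  10 → cabin 3 (new)  [load 10/13]
  10 → cabin 4 (new)  [load 10/13]
  10 → cabin 5 (new)  [load 10/13]
  9 → cabin 6 (new)  [load 9/13]
  8 → cabin 7 (new)  [load 8/13]
  7 → cabin 8 (new)  [load 7/13]
  4 → cabin 6  [load 13/13]
  4 → cabin 7  [load 12/13]
  3 → cabin 3  [load 13/13]
  3 → cabin 4  [load 13/13]
  2 → cabin 2  [load 13/13]
  2 → cabin 5  [load 12/13]
8 cabins opened.

8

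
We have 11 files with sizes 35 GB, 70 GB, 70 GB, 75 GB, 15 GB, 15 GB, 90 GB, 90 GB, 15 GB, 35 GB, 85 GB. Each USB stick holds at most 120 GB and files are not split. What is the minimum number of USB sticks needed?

Total = 90 + 90 + 85 + 75 + 70 + 70 + 35 + 35 + 15 + 15 + 15 = 595 GB.
Lower bound: ⌈595/120⌉ = 5 USB sticks.
Also, 6 files each exceed 60 GB, and no two of those can share a USB stick, so at least 6 USB sticks are needed.
A packing using 6 USB sticks:
  USB stick 1: 90 + 15 + 15 = 120
  USB stick 2: 90 + 15 = 105
  USB stick 3: 85 + 35 = 120
  USB stick 4: 75 + 35 = 110
  USB stick 5: 70 = 70
  USB stick 6: 70 = 70
This matches the lower bound, so 6 is optimal.

6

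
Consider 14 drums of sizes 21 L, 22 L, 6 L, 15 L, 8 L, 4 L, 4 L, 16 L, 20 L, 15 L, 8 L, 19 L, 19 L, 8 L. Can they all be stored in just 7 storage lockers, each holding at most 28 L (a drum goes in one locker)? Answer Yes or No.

No

Total = 185 L; ⌈185/28⌉ = 7.
8 drums each exceed half the capacity and cannot share a locker, forcing at least 8 storage lockers.
At least 8 storage lockers are required, but only 7 are allowed.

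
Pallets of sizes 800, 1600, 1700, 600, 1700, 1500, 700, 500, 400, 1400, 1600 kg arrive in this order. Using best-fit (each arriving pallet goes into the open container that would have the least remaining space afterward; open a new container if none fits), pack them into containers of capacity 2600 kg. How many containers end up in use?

6

  800 → container 1 (new)  [load 800/2600]
  1600 → container 1  [load 2400/2600]
  1700 → container 2 (new)  [load 1700/2600]
  600 → container 2  [load 2300/2600]
  1700 → container 3 (new)  [load 1700/2600]
  1500 → container 4 (new)  [load 1500/2600]
  700 → container 3  [load 2400/2600]
  500 → container 4  [load 2000/2600]
  400 → container 4  [load 2400/2600]
  1400 → container 5 (new)  [load 1400/2600]
  1600 → container 6 (new)  [load 1600/2600]
6 containers opened.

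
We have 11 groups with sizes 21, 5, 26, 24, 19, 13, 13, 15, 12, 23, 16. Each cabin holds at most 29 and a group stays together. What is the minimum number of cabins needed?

Total = 26 + 24 + 23 + 21 + 19 + 16 + 15 + 13 + 13 + 12 + 5 = 187.
Lower bound: ⌈187/29⌉ = 7 cabins.
A packing using 8 cabins:
  cabin 1: 26 = 26
  cabin 2: 24 + 5 = 29
  cabin 3: 23 = 23
  cabin 4: 21 = 21
  cabin 5: 19 = 19
  cabin 6: 16 + 13 = 29
  cabin 7: 15 + 13 = 28
  cabin 8: 12 = 12
No arrangement into 7 cabins stays within capacity, so 8 is optimal.

8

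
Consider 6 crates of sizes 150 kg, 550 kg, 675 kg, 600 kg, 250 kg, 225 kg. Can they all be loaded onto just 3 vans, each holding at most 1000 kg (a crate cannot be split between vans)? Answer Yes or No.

A valid assignment using 3 vans:
  van 1: 675 + 250 = 925
  van 2: 600 + 225 + 150 = 975
  van 3: 550 = 550
Every load is within 1000 kg, so 3 vans suffice.

Yes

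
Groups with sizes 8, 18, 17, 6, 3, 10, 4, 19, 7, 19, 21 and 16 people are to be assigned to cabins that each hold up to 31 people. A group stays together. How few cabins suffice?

6

Total = 21 + 19 + 19 + 18 + 17 + 16 + 10 + 8 + 7 + 6 + 4 + 3 = 148 people.
Lower bound: ⌈148/31⌉ = 5 cabins.
Also, 6 groups each exceed 31/2 people, and no two of those can share a cabin, so at least 6 cabins are needed.
A packing using 6 cabins:
  cabin 1: 21 + 10 = 31
  cabin 2: 19 + 8 + 4 = 31
  cabin 3: 19 + 7 + 3 = 29
  cabin 4: 18 + 6 = 24
  cabin 5: 17 = 17
  cabin 6: 16 = 16
This matches the lower bound, so 6 is optimal.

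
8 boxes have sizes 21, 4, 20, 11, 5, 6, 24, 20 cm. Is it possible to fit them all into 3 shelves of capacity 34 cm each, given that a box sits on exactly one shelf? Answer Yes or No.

Total = 111 cm; ⌈111/34⌉ = 4.
At least 4 shelves are required, but only 3 are allowed.

No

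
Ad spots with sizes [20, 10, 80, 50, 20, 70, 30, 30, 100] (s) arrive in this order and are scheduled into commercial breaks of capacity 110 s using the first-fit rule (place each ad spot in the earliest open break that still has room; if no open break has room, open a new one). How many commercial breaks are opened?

  20 → break 1 (new)  [load 20/110]
  10 → break 1  [load 30/110]
  80 → break 1  [load 110/110]
  50 → break 2 (new)  [load 50/110]
  20 → break 2  [load 70/110]
  70 → break 3 (new)  [load 70/110]
  30 → break 2  [load 100/110]
  30 → break 3  [load 100/110]
  100 → break 4 (new)  [load 100/110]
4 commercial breaks opened.

4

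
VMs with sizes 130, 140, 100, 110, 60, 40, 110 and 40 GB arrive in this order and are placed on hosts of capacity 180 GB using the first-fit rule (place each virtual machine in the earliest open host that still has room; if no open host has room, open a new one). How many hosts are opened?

5

  130 → host 1 (new)  [load 130/180]
  140 → host 2 (new)  [load 140/180]
  100 → host 3 (new)  [load 100/180]
  110 → host 4 (new)  [load 110/180]
  60 → host 3  [load 160/180]
  40 → host 1  [load 170/180]
  110 → host 5 (new)  [load 110/180]
  40 → host 2  [load 180/180]
5 hosts opened.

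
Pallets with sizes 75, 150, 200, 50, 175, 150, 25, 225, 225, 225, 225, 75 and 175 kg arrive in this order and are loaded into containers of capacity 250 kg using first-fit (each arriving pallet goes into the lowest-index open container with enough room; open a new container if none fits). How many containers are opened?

9

  75 → container 1 (new)  [load 75/250]
  150 → container 1  [load 225/250]
  200 → container 2 (new)  [load 200/250]
  50 → container 2  [load 250/250]
  175 → container 3 (new)  [load 175/250]
  150 → container 4 (new)  [load 150/250]
  25 → container 1  [load 250/250]
  225 → container 5 (new)  [load 225/250]
  225 → container 6 (new)  [load 225/250]
  225 → container 7 (new)  [load 225/250]
  225 → container 8 (new)  [load 225/250]
  75 → container 3  [load 250/250]
  175 → container 9 (new)  [load 175/250]
9 containers opened.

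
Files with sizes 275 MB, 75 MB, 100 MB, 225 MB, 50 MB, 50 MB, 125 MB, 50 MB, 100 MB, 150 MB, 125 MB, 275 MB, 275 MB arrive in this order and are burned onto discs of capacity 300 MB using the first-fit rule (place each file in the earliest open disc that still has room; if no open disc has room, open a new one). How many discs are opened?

7

  275 → disc 1 (new)  [load 275/300]
  75 → disc 2 (new)  [load 75/300]
  100 → disc 2  [load 175/300]
  225 → disc 3 (new)  [load 225/300]
  50 → disc 2  [load 225/300]
  50 → disc 2  [load 275/300]
  125 → disc 4 (new)  [load 125/300]
  50 → disc 3  [load 275/300]
  100 → disc 4  [load 225/300]
  150 → disc 5 (new)  [load 150/300]
  125 → disc 5  [load 275/300]
  275 → disc 6 (new)  [load 275/300]
  275 → disc 7 (new)  [load 275/300]
7 discs opened.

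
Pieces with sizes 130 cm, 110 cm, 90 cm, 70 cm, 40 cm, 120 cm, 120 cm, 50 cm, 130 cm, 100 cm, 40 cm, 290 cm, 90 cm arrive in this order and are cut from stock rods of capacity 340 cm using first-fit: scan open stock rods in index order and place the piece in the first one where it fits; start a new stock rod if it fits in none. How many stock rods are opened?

  130 → stock rod 1 (new)  [load 130/340]
  110 → stock rod 1  [load 240/340]
  90 → stock rod 1  [load 330/340]
  70 → stock rod 2 (new)  [load 70/340]
  40 → stock rod 2  [load 110/340]
  120 → stock rod 2  [load 230/340]
  120 → stock rod 3 (new)  [load 120/340]
  50 → stock rod 2  [load 280/340]
  130 → stock rod 3  [load 250/340]
  100 → stock rod 4 (new)  [load 100/340]
  40 → stock rod 2  [load 320/340]
  290 → stock rod 5 (new)  [load 290/340]
  90 → stock rod 3  [load 340/340]
5 stock rods opened.

5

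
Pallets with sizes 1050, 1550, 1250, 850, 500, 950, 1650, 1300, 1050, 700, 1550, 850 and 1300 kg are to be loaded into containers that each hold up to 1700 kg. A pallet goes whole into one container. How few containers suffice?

10

Total = 1650 + 1550 + 1550 + 1300 + 1300 + 1250 + 1050 + 1050 + 950 + 850 + 850 + 700 + 500 = 14550 kg.
Lower bound: ⌈14550/1700⌉ = 9 containers.
A packing using 10 containers:
  container 1: 1650 = 1650
  container 2: 1550 = 1550
  container 3: 1550 = 1550
  container 4: 1300 = 1300
  container 5: 1300 = 1300
  container 6: 1250 = 1250
  container 7: 1050 + 500 = 1550
  container 8: 1050 = 1050
  container 9: 950 + 700 = 1650
  container 10: 850 + 850 = 1700
No arrangement into 9 containers stays within capacity, so 10 is optimal.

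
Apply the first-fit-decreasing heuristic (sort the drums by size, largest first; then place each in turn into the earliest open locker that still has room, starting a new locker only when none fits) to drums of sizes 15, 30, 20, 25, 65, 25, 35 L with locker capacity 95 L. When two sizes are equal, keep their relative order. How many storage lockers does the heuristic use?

Sorted descending: 65, 35, 30, 25, 25, 20, 15.
  65 → locker 1 (new)  [load 65/95]
  35 → locker 2 (new)  [load 35/95]
  30 → locker 1  [load 95/95]
  25 → locker 2  [load 60/95]
  25 → locker 2  [load 85/95]
  20 → locker 3 (new)  [load 20/95]
  15 → locker 3  [load 35/95]
3 storage lockers opened.

3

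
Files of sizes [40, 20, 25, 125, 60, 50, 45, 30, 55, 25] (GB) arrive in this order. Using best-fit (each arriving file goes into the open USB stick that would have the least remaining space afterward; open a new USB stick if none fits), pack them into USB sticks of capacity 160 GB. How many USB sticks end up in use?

  40 → USB stick 1 (new)  [load 40/160]
  20 → USB stick 1  [load 60/160]
  25 → USB stick 1  [load 85/160]
  125 → USB stick 2 (new)  [load 125/160]
  60 → USB stick 1  [load 145/160]
  50 → USB stick 3 (new)  [load 50/160]
  45 → USB stick 3  [load 95/160]
  30 → USB stick 2  [load 155/160]
  55 → USB stick 3  [load 150/160]
  25 → USB stick 4 (new)  [load 25/160]
4 USB sticks opened.

4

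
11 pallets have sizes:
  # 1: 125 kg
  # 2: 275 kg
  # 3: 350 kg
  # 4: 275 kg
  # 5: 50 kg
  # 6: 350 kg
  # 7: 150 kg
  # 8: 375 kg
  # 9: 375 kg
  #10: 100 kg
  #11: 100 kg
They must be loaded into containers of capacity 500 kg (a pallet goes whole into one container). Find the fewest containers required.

6

Total = 375 + 375 + 350 + 350 + 275 + 275 + 150 + 125 + 100 + 100 + 50 = 2525 kg.
Lower bound: ⌈2525/500⌉ = 6 containers.
A packing using 6 containers:
  container 1: 375 + 125 = 500
  container 2: 375 + 100 = 475
  container 3: 350 + 150 = 500
  container 4: 350 + 100 + 50 = 500
  container 5: 275 = 275
  container 6: 275 = 275
This matches the lower bound, so 6 is optimal.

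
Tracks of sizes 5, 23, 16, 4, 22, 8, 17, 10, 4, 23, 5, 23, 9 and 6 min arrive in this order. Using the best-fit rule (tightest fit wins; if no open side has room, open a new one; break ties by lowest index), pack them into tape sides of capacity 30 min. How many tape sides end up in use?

6

  5 → side 1 (new)  [load 5/30]
  23 → side 1  [load 28/30]
  16 → side 2 (new)  [load 16/30]
  4 → side 2  [load 20/30]
  22 → side 3 (new)  [load 22/30]
  8 → side 3  [load 30/30]
  17 → side 4 (new)  [load 17/30]
  10 → side 2  [load 30/30]
  4 → side 4  [load 21/30]
  23 → side 5 (new)  [load 23/30]
  5 → side 5  [load 28/30]
  23 → side 6 (new)  [load 23/30]
  9 → side 4  [load 30/30]
  6 → side 6  [load 29/30]
6 tape sides opened.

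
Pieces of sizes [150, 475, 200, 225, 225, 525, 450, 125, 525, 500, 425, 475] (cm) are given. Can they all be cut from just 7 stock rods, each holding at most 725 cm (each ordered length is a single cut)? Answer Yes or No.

A valid assignment using 7 stock rods:
  stock rod 1: 525 + 200 = 725
  stock rod 2: 525 + 150 = 675
  stock rod 3: 500 + 225 = 725
  stock rod 4: 475 + 225 = 700
  stock rod 5: 475 + 125 = 600
  stock rod 6: 450 = 450
  stock rod 7: 425 = 425
Every load is within 725 cm, so 7 stock rods suffice.

Yes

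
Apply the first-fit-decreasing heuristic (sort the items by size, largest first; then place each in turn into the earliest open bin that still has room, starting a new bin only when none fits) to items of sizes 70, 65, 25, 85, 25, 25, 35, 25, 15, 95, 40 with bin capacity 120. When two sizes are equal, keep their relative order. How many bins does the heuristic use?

Sorted descending: 95, 85, 70, 65, 40, 35, 25, 25, 25, 25, 15.
  95 → bin 1 (new)  [load 95/120]
  85 → bin 2 (new)  [load 85/120]
  70 → bin 3 (new)  [load 70/120]
  65 → bin 4 (new)  [load 65/120]
  40 → bin 3  [load 110/120]
  35 → bin 2  [load 120/120]
  25 → bin 1  [load 120/120]
  25 → bin 4  [load 90/120]
  25 → bin 4  [load 115/120]
  25 → bin 5 (new)  [load 25/120]
  15 → bin 5  [load 40/120]
5 bins opened.

5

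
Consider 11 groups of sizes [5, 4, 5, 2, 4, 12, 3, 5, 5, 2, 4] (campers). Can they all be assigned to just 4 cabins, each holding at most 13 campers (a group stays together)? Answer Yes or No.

Yes

A valid assignment using 4 cabins:
  cabin 1: 12 = 12
  cabin 2: 5 + 5 + 3 = 13
  cabin 3: 5 + 4 + 4 = 13
  cabin 4: 5 + 4 + 2 + 2 = 13
Every load is within 13 campers, so 4 cabins suffice.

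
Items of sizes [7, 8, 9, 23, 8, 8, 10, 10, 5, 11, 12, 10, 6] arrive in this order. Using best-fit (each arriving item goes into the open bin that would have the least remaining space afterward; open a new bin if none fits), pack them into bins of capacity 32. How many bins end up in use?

  7 → bin 1 (new)  [load 7/32]
  8 → bin 1  [load 15/32]
  9 → bin 1  [load 24/32]
  23 → bin 2 (new)  [load 23/32]
  8 → bin 1  [load 32/32]
  8 → bin 2  [load 31/32]
  10 → bin 3 (new)  [load 10/32]
  10 → bin 3  [load 20/32]
  5 → bin 3  [load 25/32]
  11 → bin 4 (new)  [load 11/32]
  12 → bin 4  [load 23/32]
  10 → bin 5 (new)  [load 10/32]
  6 → bin 3  [load 31/32]
5 bins opened.

5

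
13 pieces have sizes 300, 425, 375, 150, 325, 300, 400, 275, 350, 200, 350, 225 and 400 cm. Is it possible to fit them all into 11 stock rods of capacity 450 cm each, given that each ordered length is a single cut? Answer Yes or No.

A valid assignment using 11 stock rods:
  stock rod 1: 425 = 425
  stock rod 2: 400 = 400
  stock rod 3: 400 = 400
  stock rod 4: 375 = 375
  stock rod 5: 350 = 350
  stock rod 6: 350 = 350
  stock rod 7: 325 = 325
  stock rod 8: 300 + 150 = 450
  stock rod 9: 300 = 300
  stock rod 10: 275 = 275
  stock rod 11: 225 + 200 = 425
Every load is within 450 cm, so 11 stock rods suffice.

Yes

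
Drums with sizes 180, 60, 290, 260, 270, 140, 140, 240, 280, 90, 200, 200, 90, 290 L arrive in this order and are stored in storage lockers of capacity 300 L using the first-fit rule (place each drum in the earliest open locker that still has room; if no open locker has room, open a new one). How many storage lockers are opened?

  180 → locker 1 (new)  [load 180/300]
  60 → locker 1  [load 240/300]
  290 → locker 2 (new)  [load 290/300]
  260 → locker 3 (new)  [load 260/300]
  270 → locker 4 (new)  [load 270/300]
  140 → locker 5 (new)  [load 140/300]
  140 → locker 5  [load 280/300]
  240 → locker 6 (new)  [load 240/300]
  280 → locker 7 (new)  [load 280/300]
  90 → locker 8 (new)  [load 90/300]
  200 → locker 8  [load 290/300]
  200 → locker 9 (new)  [load 200/300]
  90 → locker 9  [load 290/300]
  290 → locker 10 (new)  [load 290/300]
10 storage lockers opened.

10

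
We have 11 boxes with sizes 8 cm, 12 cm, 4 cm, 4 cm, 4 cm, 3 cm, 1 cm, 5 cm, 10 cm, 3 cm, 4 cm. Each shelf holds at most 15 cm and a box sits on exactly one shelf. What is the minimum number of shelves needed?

4

Total = 12 + 10 + 8 + 5 + 4 + 4 + 4 + 4 + 3 + 3 + 1 = 58 cm.
Lower bound: ⌈58/15⌉ = 4 shelves.
A packing using 4 shelves:
  shelf 1: 12 + 3 = 15
  shelf 2: 10 + 5 = 15
  shelf 3: 8 + 4 + 3 = 15
  shelf 4: 4 + 4 + 4 + 1 = 13
This matches the lower bound, so 4 is optimal.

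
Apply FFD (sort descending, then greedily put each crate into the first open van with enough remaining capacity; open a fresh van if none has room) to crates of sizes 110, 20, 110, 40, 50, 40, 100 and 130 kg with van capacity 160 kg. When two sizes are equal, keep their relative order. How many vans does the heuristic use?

Sorted descending: 130, 110, 110, 100, 50, 40, 40, 20.
  130 → van 1 (new)  [load 130/160]
  110 → van 2 (new)  [load 110/160]
  110 → van 3 (new)  [load 110/160]
  100 → van 4 (new)  [load 100/160]
  50 → van 2  [load 160/160]
  40 → van 3  [load 150/160]
  40 → van 4  [load 140/160]
  20 → van 1  [load 150/160]
4 vans opened.

4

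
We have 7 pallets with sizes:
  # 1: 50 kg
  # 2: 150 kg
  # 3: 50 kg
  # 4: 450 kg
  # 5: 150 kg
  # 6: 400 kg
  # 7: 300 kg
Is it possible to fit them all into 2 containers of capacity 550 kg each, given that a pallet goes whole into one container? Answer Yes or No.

Total = 1550 kg; ⌈1550/550⌉ = 3.
At least 3 containers are required, but only 2 are allowed.

No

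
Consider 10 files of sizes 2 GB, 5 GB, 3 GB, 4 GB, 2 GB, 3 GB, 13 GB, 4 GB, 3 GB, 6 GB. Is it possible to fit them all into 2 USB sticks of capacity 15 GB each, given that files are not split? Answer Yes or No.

Total = 45 GB; ⌈45/15⌉ = 3.
At least 3 USB sticks are required, but only 2 are allowed.

No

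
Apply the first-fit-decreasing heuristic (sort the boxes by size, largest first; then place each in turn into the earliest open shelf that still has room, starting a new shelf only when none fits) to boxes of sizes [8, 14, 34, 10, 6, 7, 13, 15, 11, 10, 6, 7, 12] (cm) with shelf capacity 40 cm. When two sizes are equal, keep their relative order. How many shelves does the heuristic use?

Sorted descending: 34, 15, 14, 13, 12, 11, 10, 10, 8, 7, 7, 6, 6.
  34 → shelf 1 (new)  [load 34/40]
  15 → shelf 2 (new)  [load 15/40]
  14 → shelf 2  [load 29/40]
  13 → shelf 3 (new)  [load 13/40]
  12 → shelf 3  [load 25/40]
  11 → shelf 2  [load 40/40]
  10 → shelf 3  [load 35/40]
  10 → shelf 4 (new)  [load 10/40]
  8 → shelf 4  [load 18/40]
  7 → shelf 4  [load 25/40]
  7 → shelf 4  [load 32/40]
  6 → shelf 1  [load 40/40]
  6 → shelf 4  [load 38/40]
4 shelves opened.

4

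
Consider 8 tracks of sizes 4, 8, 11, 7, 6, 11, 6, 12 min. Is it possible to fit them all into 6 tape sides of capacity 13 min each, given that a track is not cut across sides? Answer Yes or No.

Yes

A valid assignment using 6 tape sides:
  side 1: 12 = 12
  side 2: 11 = 11
  side 3: 11 = 11
  side 4: 8 + 4 = 12
  side 5: 7 + 6 = 13
  side 6: 6 = 6
Every load is within 13 min, so 6 tape sides suffice.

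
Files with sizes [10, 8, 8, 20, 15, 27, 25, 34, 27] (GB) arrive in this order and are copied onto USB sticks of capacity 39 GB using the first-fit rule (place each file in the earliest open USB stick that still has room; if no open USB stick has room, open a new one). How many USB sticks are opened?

  10 → USB stick 1 (new)  [load 10/39]
  8 → USB stick 1  [load 18/39]
  8 → USB stick 1  [load 26/39]
  20 → USB stick 2 (new)  [load 20/39]
  15 → USB stick 2  [load 35/39]
  27 → USB stick 3 (new)  [load 27/39]
  25 → USB stick 4 (new)  [load 25/39]
  34 → USB stick 5 (new)  [load 34/39]
  27 → USB stick 6 (new)  [load 27/39]
6 USB sticks opened.

6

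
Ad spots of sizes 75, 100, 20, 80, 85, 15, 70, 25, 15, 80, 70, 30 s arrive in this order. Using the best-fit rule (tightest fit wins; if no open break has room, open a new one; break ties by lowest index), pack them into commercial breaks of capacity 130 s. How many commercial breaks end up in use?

7

  75 → break 1 (new)  [load 75/130]
  100 → break 2 (new)  [load 100/130]
  20 → break 2  [load 120/130]
  80 → break 3 (new)  [load 80/130]
  85 → break 4 (new)  [load 85/130]
  15 → break 4  [load 100/130]
  70 → break 5 (new)  [load 70/130]
  25 → break 4  [load 125/130]
  15 → break 3  [load 95/130]
  80 → break 6 (new)  [load 80/130]
  70 → break 7 (new)  [load 70/130]
  30 → break 3  [load 125/130]
7 commercial breaks opened.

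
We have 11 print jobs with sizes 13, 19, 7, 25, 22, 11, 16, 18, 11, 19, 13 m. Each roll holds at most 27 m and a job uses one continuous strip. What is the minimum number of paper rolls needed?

8

Total = 25 + 22 + 19 + 19 + 18 + 16 + 13 + 13 + 11 + 11 + 7 = 174 m.
Lower bound: ⌈174/27⌉ = 7 paper rolls.
A packing using 8 paper rolls:
  roll 1: 25 = 25
  roll 2: 22 = 22
  roll 3: 19 + 7 = 26
  roll 4: 19 = 19
  roll 5: 18 = 18
  roll 6: 16 + 11 = 27
  roll 7: 13 + 13 = 26
  roll 8: 11 = 11
No arrangement into 7 paper rolls stays within capacity, so 8 is optimal.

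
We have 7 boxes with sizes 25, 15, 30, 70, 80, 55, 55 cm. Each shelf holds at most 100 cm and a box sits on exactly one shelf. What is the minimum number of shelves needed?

4

Total = 80 + 70 + 55 + 55 + 30 + 25 + 15 = 330 cm.
Lower bound: ⌈330/100⌉ = 4 shelves.
A packing using 4 shelves:
  shelf 1: 80 + 15 = 95
  shelf 2: 70 + 30 = 100
  shelf 3: 55 + 25 = 80
  shelf 4: 55 = 55
This matches the lower bound, so 4 is optimal.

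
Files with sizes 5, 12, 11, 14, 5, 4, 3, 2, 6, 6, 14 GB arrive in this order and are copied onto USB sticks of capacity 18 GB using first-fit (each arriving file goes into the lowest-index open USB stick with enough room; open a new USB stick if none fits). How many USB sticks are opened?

5

  5 → USB stick 1 (new)  [load 5/18]
  12 → USB stick 1  [load 17/18]
  11 → USB stick 2 (new)  [load 11/18]
  14 → USB stick 3 (new)  [load 14/18]
  5 → USB stick 2  [load 16/18]
  4 → USB stick 3  [load 18/18]
  3 → USB stick 4 (new)  [load 3/18]
  2 → USB stick 2  [load 18/18]
  6 → USB stick 4  [load 9/18]
  6 → USB stick 4  [load 15/18]
  14 → USB stick 5 (new)  [load 14/18]
5 USB sticks opened.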